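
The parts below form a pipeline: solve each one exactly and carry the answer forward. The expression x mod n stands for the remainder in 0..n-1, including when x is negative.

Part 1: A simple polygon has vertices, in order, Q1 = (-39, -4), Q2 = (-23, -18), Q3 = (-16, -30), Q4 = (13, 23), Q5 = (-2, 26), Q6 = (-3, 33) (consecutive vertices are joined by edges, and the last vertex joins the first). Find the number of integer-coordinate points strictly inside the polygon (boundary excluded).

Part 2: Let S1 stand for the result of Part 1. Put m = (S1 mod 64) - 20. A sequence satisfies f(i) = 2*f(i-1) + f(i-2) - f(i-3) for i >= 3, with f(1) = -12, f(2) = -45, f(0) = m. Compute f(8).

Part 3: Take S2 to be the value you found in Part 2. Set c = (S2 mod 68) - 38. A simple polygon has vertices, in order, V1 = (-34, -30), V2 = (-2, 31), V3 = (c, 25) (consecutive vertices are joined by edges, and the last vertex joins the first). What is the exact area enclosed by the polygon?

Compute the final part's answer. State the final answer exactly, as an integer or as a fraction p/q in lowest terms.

279

Part 1: cross terms: (-39*-18 - -23*-4)=610, (-23*-30 - -16*-18)=402, (-16*23 - 13*-30)=22, (13*26 - -2*23)=384, (-2*33 - -3*26)=12, (-3*-4 - -39*33)=1299; twice the area = |2729| = 2729; area = 2729/2; boundary points = 2 + 1 + 1 + 3 + 1 + 1 = 9; strictly interior points = area - boundary/2 + 1 = 1361; answer 1361
Part 2: S1 = 1361; m = -3; f(3) = 2*(-45) + 1*(-12) - 1*(-3) = -99; iterating: f(3)=-99, f(4)=-231, f(5)=-516, f(6)=-1164, f(7)=-2613, f(8)=-5874; answer -5874
Part 3: S2 = -5874; c = 4; cross terms: (-34*31 - -2*-30)=-1114, (-2*25 - 4*31)=-174, (4*-30 - -34*25)=730; twice the area = |-558| = 558; area = 279; answer 279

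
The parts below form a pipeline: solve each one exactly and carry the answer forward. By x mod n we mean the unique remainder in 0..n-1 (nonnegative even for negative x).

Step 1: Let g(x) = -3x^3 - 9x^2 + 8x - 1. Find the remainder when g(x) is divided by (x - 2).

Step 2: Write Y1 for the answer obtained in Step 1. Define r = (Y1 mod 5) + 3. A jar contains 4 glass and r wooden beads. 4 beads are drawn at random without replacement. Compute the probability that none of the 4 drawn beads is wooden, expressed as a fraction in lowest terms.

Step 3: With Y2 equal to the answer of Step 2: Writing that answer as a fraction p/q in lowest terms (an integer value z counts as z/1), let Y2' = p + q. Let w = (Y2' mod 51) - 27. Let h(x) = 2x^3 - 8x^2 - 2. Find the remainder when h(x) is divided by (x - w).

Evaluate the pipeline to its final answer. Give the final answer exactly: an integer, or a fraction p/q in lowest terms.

808

Step 1: remainder = value at the root: -3*(2)^3 - 9*(2)^2 + 8*(2)^1 - 1 = (-24) + (-36) + (16) + (-1) = -45; answer -45
Step 2: Y1 = -45; r = 3; total draws C(7,4) = 35; favorable C(4,4) = 1; P = 1/35; answer 1/35
Step 3: Y2 = 1/35; threaded value p + q = 36; w = 9; remainder = value at the root: 2*(9)^3 - 8*(9)^2 - 2 = (1458) + (-648) + (-2) = 808; answer 808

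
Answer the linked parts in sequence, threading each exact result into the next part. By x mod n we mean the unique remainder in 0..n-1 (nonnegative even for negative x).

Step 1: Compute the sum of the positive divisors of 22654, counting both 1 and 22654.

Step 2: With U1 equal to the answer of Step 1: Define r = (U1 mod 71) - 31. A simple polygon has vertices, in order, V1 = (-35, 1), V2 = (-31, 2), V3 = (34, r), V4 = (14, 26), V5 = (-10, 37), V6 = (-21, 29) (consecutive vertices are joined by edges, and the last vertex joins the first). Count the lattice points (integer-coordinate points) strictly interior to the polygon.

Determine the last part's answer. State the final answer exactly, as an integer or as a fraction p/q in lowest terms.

900

Step 1: 22654 = 2 * 47 * 241; sigma = (1 + 2) * (1 + 47) * (1 + 241) = 3 * 48 * 242 = 34848; answer 34848
Step 2: U1 = 34848; r = 27; cross terms: (-35*2 - -31*1)=-39, (-31*27 - 34*2)=-905, (34*26 - 14*27)=506, (14*37 - -10*26)=778, (-10*29 - -21*37)=487, (-21*1 - -35*29)=994; twice the area = |1821| = 1821; area = 1821/2; boundary points = 1 + 5 + 1 + 1 + 1 + 14 = 23; strictly interior points = area - boundary/2 + 1 = 900; answer 900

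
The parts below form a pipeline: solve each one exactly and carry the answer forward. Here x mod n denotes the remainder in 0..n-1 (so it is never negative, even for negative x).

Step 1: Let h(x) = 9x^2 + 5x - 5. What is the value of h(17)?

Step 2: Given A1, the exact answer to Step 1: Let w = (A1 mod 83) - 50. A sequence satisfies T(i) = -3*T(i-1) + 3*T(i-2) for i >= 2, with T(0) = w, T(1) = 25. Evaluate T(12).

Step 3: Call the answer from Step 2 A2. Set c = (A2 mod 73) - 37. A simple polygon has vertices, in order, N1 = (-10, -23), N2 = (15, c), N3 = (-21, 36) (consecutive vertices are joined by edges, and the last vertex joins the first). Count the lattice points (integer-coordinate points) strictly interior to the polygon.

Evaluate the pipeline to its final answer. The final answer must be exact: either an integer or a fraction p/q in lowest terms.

Step 1: 9*(17)^2 + 5*(17)^1 - 5 = (2601) + (85) + (-5) = 2681; answer 2681
Step 2: A1 = 2681; w = -25; T(2) = -3*(25) + 3*(-25) = -150; iterating: T(2)=-150, T(3)=525, T(4)=-2025, T(5)=7650, T(6)=-29025, T(7)=110025, T(8)=-417150, T(9)=1581525, T(10)=-5996025, T(11)=22732650, T(12)=-86186025; answer -86186025
Step 3: A2 = -86186025; c = 1; cross terms: (-10*1 - 15*-23)=335, (15*36 - -21*1)=561, (-21*-23 - -10*36)=843; twice the area = |1739| = 1739; area = 1739/2; boundary points = 1 + 1 + 1 = 3; strictly interior points = area - boundary/2 + 1 = 869; answer 869

869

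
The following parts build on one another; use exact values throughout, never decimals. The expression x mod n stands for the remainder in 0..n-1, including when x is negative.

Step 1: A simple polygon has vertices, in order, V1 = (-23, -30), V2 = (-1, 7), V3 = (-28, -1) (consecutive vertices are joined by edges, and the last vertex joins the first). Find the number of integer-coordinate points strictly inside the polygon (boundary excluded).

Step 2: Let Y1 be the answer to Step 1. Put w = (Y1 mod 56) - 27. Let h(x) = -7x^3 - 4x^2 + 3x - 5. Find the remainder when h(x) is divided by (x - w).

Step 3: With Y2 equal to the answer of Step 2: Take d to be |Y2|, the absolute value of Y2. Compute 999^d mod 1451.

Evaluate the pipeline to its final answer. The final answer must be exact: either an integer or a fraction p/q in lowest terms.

Step 1: cross terms: (-23*7 - -1*-30)=-191, (-1*-1 - -28*7)=197, (-28*-30 - -23*-1)=817; twice the area = |823| = 823; area = 823/2; boundary points = 1 + 1 + 1 = 3; strictly interior points = area - boundary/2 + 1 = 411; answer 411
Step 2: Y1 = 411; w = -8; remainder = value at the root: -7*(-8)^3 - 4*(-8)^2 + 3*(-8)^1 - 5 = (3584) + (-256) + (-24) + (-5) = 3299; answer 3299
Step 3: Y2 = 3299; d = 3299; squarings mod 1451: 999^1=999, 999^2=1164, 999^4=1113, 999^8=1066, 999^16=223, 999^32=395, 999^64=768, 999^128=718, 999^256=419, 999^512=1441, 999^1024=100, 999^2048=1294; 999^3299 = 999^1 * 999^2 * 999^32 * 999^64 * 999^128 * 999^1024 * 999^2048 = 1048 (mod 1451); answer 1048

1048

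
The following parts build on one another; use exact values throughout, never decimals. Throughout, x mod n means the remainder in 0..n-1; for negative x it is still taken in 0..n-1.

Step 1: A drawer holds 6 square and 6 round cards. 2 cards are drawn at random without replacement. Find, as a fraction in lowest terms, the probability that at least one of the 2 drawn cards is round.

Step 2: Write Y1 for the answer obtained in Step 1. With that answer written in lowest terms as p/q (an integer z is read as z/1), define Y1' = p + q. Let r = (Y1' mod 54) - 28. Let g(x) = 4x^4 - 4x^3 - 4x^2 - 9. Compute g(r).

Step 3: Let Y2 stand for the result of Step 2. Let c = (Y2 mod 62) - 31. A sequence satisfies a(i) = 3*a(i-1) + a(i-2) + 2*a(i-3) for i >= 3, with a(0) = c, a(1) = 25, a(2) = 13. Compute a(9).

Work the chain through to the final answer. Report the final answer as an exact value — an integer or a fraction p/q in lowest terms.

168200

Step 1: total draws C(12,2) = 66; complement C(6,2) = 15; favorable 66 - 15 = 51; P = 17/22; answer 17/22
Step 2: Y1 = 17/22; threaded value p + q = 39; r = 11; 4*(11)^4 - 4*(11)^3 - 4*(11)^2 - 9 = (58564) + (-5324) + (-484) + (-9) = 52747; answer 52747
Step 3: Y2 = 52747; c = 16; a(3) = 3*(13) + 1*(25) + 2*(16) = 96; iterating: a(3)=96, a(4)=351, a(5)=1175, a(6)=4068, a(7)=14081, a(8)=48661, a(9)=168200; answer 168200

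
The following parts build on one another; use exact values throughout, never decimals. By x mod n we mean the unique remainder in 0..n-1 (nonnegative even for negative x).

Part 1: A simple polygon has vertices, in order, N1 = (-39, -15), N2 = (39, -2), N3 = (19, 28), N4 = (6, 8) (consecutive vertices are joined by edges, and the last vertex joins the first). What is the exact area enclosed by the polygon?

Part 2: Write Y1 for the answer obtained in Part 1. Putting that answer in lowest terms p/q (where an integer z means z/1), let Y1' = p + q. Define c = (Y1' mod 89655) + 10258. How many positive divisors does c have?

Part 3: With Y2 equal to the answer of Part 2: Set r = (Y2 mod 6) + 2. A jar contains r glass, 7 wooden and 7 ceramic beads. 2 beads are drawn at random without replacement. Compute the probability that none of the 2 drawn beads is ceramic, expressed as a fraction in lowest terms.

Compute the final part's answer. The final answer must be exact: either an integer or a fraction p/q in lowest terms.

55/153

Part 1: cross terms: (-39*-2 - 39*-15)=663, (39*28 - 19*-2)=1130, (19*8 - 6*28)=-16, (6*-15 - -39*8)=222; twice the area = |1999| = 1999; area = 1999/2; answer 1999/2
Part 2: Y1 = 1999/2; threaded value p + q = 2001; c = 12259; 12259 = 13 * 23 * 41; number of divisors = (1+1) * (1+1) * (1+1) = 8; answer 8
Part 3: Y2 = 8; r = 4; total draws C(18,2) = 153; favorable C(11,2) = 55; P = 55/153; answer 55/153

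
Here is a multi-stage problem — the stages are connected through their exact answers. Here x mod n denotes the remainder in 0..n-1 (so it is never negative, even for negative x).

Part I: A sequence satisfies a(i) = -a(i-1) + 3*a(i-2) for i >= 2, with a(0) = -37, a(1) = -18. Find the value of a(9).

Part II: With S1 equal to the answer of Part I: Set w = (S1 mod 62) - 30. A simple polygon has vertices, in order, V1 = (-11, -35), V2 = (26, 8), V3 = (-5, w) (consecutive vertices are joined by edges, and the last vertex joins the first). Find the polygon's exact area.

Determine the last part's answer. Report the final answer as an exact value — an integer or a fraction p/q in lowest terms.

18

Part I: a(2) = -1*(-18) + 3*(-37) = -93; iterating: a(2)=-93, a(3)=39, a(4)=-318, a(5)=435, a(6)=-1389, a(7)=2694, a(8)=-6861, a(9)=14943; answer 14943
Part II: S1 = 14943; w = -29; cross terms: (-11*8 - 26*-35)=822, (26*-29 - -5*8)=-714, (-5*-35 - -11*-29)=-144; twice the area = |-36| = 36; area = 18; answer 18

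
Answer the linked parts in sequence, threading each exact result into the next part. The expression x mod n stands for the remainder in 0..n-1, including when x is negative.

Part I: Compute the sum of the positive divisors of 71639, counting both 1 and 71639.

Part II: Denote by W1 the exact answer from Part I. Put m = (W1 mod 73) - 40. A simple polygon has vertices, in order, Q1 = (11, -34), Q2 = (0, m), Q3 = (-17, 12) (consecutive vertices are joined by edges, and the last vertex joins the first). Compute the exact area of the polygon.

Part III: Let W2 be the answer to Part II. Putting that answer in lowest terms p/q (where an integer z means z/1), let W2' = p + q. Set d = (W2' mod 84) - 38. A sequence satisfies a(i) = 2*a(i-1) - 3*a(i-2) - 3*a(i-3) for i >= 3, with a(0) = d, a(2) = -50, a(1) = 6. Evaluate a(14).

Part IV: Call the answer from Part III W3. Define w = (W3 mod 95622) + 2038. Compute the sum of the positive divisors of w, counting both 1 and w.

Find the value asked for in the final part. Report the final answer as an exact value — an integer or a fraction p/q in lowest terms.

40176

Part I: 71639 = 71 * 1009; sigma = (1 + 71) * (1 + 1009) = 72 * 1010 = 72720; answer 72720
Part II: W1 = 72720; m = -28; cross terms: (11*-28 - 0*-34)=-308, (0*12 - -17*-28)=-476, (-17*-34 - 11*12)=446; twice the area = |-338| = 338; area = 169; answer 169
Part III: W2 = 169; threaded value p + q = 170; d = -36; a(3) = 2*(-50) - 3*(6) - 3*(-36) = -10; iterating: a(3)=-10, a(4)=112, a(5)=404, a(6)=502, a(7)=-544, a(8)=-3806, a(9)=-7486, a(10)=-1922, a(11)=30032, a(12)=88288, a(13)=92246, a(14)=-170468; answer -170468
Part IV: W3 = -170468; w = 22814; 22814 = 2 * 11 * 17 * 61; sigma = (1 + 2) * (1 + 11) * (1 + 17) * (1 + 61) = 3 * 12 * 18 * 62 = 40176; answer 40176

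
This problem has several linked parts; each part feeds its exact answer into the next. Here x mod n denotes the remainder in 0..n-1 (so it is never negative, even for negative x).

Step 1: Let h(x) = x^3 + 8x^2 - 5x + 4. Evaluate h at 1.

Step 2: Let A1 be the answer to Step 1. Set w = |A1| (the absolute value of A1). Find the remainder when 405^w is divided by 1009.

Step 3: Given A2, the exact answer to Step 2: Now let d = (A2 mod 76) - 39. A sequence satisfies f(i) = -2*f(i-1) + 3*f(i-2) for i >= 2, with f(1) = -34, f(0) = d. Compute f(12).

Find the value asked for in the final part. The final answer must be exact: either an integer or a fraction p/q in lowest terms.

1992881

Step 1: 1*(1)^3 + 8*(1)^2 - 5*(1)^1 + 4 = (1) + (8) + (-5) + (4) = 8; answer 8
Step 2: A1 = 8; w = 8; squarings mod 1009: 405^1=405, 405^2=567, 405^4=627, 405^8=628; 405^8 = 405^8 = 628 (mod 1009); answer 628
Step 3: A2 = 628; d = -19; f(2) = -2*(-34) + 3*(-19) = 11; iterating: f(2)=11, f(3)=-124, f(4)=281, f(5)=-934, f(6)=2711, f(7)=-8224, f(8)=24581, f(9)=-73834, f(10)=221411, f(11)=-664324, f(12)=1992881; answer 1992881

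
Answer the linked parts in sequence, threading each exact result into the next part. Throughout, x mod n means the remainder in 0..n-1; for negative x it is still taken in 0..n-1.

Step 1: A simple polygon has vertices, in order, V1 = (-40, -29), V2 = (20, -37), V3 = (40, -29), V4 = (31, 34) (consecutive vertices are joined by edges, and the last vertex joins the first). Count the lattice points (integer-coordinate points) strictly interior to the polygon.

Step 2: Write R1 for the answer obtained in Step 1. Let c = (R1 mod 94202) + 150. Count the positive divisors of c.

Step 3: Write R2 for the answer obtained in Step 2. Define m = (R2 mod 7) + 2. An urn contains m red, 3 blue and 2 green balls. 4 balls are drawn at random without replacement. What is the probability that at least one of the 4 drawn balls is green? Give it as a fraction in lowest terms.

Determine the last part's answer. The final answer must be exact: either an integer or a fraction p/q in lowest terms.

13/18

Step 1: cross terms: (-40*-37 - 20*-29)=2060, (20*-29 - 40*-37)=900, (40*34 - 31*-29)=2259, (31*-29 - -40*34)=461; twice the area = |5680| = 5680; area = 2840; boundary points = 4 + 4 + 9 + 1 = 18; strictly interior points = area - boundary/2 + 1 = 2832; answer 2832
Step 2: R1 = 2832; c = 2982; 2982 = 2 * 3 * 7 * 71; number of divisors = (1+1) * (1+1) * (1+1) * (1+1) = 16; answer 16
Step 3: R2 = 16; m = 4; total draws C(9,4) = 126; complement C(7,4) = 35; favorable 126 - 35 = 91; P = 13/18; answer 13/18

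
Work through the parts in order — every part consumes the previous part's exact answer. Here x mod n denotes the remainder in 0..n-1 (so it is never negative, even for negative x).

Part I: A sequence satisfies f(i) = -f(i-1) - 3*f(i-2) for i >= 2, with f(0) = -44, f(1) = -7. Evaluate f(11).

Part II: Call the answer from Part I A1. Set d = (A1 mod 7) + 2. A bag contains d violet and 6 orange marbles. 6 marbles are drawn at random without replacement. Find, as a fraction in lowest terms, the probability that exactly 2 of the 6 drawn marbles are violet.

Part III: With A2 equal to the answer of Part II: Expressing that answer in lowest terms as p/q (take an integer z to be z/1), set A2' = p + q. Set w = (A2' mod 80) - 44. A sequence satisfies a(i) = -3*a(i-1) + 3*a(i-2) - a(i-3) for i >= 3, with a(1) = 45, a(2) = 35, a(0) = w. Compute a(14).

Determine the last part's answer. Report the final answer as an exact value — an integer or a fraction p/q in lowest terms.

Part I: f(2) = -1*(-7) - 3*(-44) = 139; iterating: f(2)=139, f(3)=-118, f(4)=-299, f(5)=653, f(6)=244, f(7)=-2203, f(8)=1471, f(9)=5138, f(10)=-9551, f(11)=-5863; answer -5863
Part II: A1 = -5863; d = 5; total draws C(11,6) = 462; favorable C(5,2)*C(6,4) = 150; P = 25/77; answer 25/77
Part III: A2 = 25/77; threaded value p + q = 102; w = -22; a(3) = -3*(35) + 3*(45) - 1*(-22) = 52; iterating: a(3)=52, a(4)=-96, a(5)=409, a(6)=-1567, a(7)=6024, a(8)=-23182, a(9)=89185, a(10)=-343125, a(11)=1320112, a(12)=-5078896, a(13)=19540149, a(14)=-75177247; answer -75177247

-75177247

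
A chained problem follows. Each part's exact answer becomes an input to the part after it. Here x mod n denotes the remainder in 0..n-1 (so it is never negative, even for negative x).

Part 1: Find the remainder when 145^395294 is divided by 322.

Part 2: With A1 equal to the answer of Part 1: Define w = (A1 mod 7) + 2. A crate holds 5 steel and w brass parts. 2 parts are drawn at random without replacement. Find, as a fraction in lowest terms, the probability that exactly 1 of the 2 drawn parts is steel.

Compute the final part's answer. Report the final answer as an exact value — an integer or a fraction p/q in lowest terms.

6/11

Part 1: squarings mod 322: 145^1=145, 145^2=95, 145^4=9, 145^8=81, 145^16=121, 145^32=151, 145^64=261, 145^128=179, 145^256=163, 145^512=165, 145^1024=177, 145^2048=95, 145^4096=9, 145^8192=81, 145^16384=121, 145^32768=151, 145^65536=261, 145^131072=179, 145^262144=163; 145^395294 = 145^2 * 145^4 * 145^8 * 145^16 * 145^2048 * 145^131072 * 145^262144 = 123 (mod 322); answer 123
Part 2: A1 = 123; w = 6; total draws C(11,2) = 55; favorable C(5,1)*C(6,1) = 30; P = 6/11; answer 6/11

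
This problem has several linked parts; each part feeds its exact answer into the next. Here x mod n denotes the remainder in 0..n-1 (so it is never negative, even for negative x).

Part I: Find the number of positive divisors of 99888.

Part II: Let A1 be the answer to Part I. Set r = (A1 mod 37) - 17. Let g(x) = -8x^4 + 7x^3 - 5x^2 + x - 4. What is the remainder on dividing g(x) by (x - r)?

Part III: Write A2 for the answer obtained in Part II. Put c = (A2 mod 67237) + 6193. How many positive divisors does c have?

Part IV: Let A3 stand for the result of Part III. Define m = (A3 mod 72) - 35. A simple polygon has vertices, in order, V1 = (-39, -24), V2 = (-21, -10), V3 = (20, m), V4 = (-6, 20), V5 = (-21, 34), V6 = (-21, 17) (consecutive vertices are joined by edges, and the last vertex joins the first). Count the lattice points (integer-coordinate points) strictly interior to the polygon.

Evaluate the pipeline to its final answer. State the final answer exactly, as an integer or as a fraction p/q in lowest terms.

Part I: 99888 = 2^4 * 3 * 2081; number of divisors = (4+1) * (1+1) * (1+1) = 20; answer 20
Part II: A1 = 20; r = 3; remainder = value at the root: -8*(3)^4 + 7*(3)^3 - 5*(3)^2 + 1*(3)^1 - 4 = (-648) + (189) + (-45) + (3) + (-4) = -505; answer -505
Part III: A2 = -505; c = 72925; 72925 = 5^2 * 2917; number of divisors = (2+1) * (1+1) = 6; answer 6
Part IV: A3 = 6; m = -29; cross terms: (-39*-10 - -21*-24)=-114, (-21*-29 - 20*-10)=809, (20*20 - -6*-29)=226, (-6*34 - -21*20)=216, (-21*17 - -21*34)=357, (-21*-24 - -39*17)=1167; twice the area = |2661| = 2661; area = 2661/2; boundary points = 2 + 1 + 1 + 1 + 17 + 1 = 23; strictly interior points = area - boundary/2 + 1 = 1320; answer 1320

1320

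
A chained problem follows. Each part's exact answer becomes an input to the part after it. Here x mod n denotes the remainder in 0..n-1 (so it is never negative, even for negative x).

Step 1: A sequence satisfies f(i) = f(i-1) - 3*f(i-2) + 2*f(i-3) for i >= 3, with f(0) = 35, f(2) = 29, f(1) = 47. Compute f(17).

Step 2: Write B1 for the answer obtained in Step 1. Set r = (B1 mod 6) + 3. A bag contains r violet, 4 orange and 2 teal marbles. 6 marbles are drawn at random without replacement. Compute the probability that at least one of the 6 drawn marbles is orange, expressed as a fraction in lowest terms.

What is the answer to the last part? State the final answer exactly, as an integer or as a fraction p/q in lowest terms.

Step 1: f(3) = 1*(29) - 3*(47) + 2*(35) = -42; iterating: f(3)=-42, f(4)=-35, f(5)=149, f(6)=170, f(7)=-347, f(8)=-559, f(9)=822, f(10)=1805, f(11)=-1779, f(12)=-5550, f(13)=3397, f(14)=16489, f(15)=-4802, f(16)=-47475, f(17)=-91; answer -91
Step 2: B1 = -91; r = 8; total draws C(14,6) = 3003; complement C(10,6) = 210; favorable 3003 - 210 = 2793; P = 133/143; answer 133/143

133/143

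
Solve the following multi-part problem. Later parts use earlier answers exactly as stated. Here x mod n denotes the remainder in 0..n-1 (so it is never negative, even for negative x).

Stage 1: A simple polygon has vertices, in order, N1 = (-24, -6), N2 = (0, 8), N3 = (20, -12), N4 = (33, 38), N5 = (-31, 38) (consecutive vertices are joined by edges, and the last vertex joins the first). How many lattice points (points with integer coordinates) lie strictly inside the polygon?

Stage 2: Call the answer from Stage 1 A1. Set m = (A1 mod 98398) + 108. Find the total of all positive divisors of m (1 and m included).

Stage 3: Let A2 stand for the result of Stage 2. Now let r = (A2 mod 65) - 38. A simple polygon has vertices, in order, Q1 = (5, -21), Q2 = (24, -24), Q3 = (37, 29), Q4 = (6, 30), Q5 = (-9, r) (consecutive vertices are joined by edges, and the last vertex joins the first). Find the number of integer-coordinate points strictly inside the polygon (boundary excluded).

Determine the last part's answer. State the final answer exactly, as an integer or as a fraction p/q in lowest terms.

1661

Stage 1: cross terms: (-24*8 - 0*-6)=-192, (0*-12 - 20*8)=-160, (20*38 - 33*-12)=1156, (33*38 - -31*38)=2432, (-31*-6 - -24*38)=1098; twice the area = |4334| = 4334; area = 2167; boundary points = 2 + 20 + 1 + 64 + 1 = 88; strictly interior points = area - boundary/2 + 1 = 2124; answer 2124
Stage 2: A1 = 2124; m = 2232; 2232 = 2^3 * 3^2 * 31; sigma = (1 + 2 + 4 + 8) * (1 + 3 + 9) * (1 + 31) = 15 * 13 * 32 = 6240; answer 6240
Stage 3: A2 = 6240; r = -38; cross terms: (5*-24 - 24*-21)=384, (24*29 - 37*-24)=1584, (37*30 - 6*29)=936, (6*-38 - -9*30)=42, (-9*-21 - 5*-38)=379; twice the area = |3325| = 3325; area = 3325/2; boundary points = 1 + 1 + 1 + 1 + 1 = 5; strictly interior points = area - boundary/2 + 1 = 1661; answer 1661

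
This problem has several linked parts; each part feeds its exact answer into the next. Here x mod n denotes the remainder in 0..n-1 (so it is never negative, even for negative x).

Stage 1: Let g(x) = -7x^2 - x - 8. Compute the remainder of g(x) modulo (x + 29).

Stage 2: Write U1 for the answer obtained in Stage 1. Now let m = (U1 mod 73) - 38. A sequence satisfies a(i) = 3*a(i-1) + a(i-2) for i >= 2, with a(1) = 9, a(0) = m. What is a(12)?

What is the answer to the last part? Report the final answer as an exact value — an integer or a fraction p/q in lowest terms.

Stage 1: remainder = value at the root: -7*(-29)^2 - 1*(-29)^1 - 8 = (-5887) + (29) + (-8) = -5866; answer -5866
Stage 2: U1 = -5866; m = 9; a(2) = 3*(9) + 1*(9) = 36; iterating: a(2)=36, a(3)=117, a(4)=387, a(5)=1278, a(6)=4221, a(7)=13941, a(8)=46044, a(9)=152073, a(10)=502263, a(11)=1658862, a(12)=5478849; answer 5478849

5478849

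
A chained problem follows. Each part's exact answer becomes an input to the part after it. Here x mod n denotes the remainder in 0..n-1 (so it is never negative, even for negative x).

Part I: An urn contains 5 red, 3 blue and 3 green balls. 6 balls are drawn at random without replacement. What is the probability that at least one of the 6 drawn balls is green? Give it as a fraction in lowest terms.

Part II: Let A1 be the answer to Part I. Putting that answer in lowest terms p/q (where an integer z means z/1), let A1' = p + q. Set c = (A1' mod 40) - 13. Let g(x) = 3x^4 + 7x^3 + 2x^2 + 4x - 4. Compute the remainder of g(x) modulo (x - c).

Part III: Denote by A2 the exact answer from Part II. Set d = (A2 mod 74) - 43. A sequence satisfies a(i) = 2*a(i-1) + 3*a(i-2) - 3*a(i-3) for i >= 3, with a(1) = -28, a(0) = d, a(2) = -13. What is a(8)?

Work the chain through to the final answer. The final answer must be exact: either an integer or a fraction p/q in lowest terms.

Part I: total draws C(11,6) = 462; complement C(8,6) = 28; favorable 462 - 28 = 434; P = 31/33; answer 31/33
Part II: A1 = 31/33; threaded value p + q = 64; c = 11; remainder = value at the root: 3*(11)^4 + 7*(11)^3 + 2*(11)^2 + 4*(11)^1 - 4 = (43923) + (9317) + (242) + (44) + (-4) = 53522; answer 53522
Part III: A2 = 53522; d = -23; a(3) = 2*(-13) + 3*(-28) - 3*(-23) = -41; iterating: a(3)=-41, a(4)=-37, a(5)=-158, a(6)=-304, a(7)=-971, a(8)=-2380; answer -2380

-2380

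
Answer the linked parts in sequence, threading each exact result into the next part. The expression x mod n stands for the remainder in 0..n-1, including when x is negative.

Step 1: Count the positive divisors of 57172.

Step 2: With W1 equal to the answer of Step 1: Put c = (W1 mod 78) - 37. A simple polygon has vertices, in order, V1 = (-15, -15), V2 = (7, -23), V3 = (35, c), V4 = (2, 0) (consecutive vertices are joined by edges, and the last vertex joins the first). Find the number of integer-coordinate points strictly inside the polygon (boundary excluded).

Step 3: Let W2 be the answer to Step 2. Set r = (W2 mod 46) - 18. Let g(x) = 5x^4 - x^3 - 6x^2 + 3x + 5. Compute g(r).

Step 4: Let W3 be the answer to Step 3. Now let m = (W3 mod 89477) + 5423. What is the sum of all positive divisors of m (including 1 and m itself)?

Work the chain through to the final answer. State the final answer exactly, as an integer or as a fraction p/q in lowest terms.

47880

Step 1: 57172 = 2^2 * 14293; number of divisors = (2+1) * (1+1) = 6; answer 6
Step 2: W1 = 6; c = -31; cross terms: (-15*-23 - 7*-15)=450, (7*-31 - 35*-23)=588, (35*0 - 2*-31)=62, (2*-15 - -15*0)=-30; twice the area = |1070| = 1070; area = 535; boundary points = 2 + 4 + 1 + 1 = 8; strictly interior points = area - boundary/2 + 1 = 532; answer 532
Step 3: W2 = 532; r = 8; 5*(8)^4 - 1*(8)^3 - 6*(8)^2 + 3*(8)^1 + 5 = (20480) + (-512) + (-384) + (24) + (5) = 19613; answer 19613
Step 4: W3 = 19613; m = 25036; 25036 = 2^2 * 11 * 569; sigma = (1 + 2 + 4) * (1 + 11) * (1 + 569) = 7 * 12 * 570 = 47880; answer 47880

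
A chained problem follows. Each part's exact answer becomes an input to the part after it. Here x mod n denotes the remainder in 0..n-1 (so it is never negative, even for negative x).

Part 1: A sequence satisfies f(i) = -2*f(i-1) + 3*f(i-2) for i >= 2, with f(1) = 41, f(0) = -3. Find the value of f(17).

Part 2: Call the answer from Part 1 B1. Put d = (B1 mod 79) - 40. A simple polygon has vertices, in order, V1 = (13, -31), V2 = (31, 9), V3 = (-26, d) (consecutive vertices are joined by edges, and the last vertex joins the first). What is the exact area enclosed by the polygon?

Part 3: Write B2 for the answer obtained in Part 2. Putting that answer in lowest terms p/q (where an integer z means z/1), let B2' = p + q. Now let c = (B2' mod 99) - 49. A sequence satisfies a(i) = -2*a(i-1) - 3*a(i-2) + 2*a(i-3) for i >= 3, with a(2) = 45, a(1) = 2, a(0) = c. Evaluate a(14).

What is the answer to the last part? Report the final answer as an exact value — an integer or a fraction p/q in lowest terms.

Part 1: f(2) = -2*(41) + 3*(-3) = -91; iterating: f(2)=-91, f(3)=305, f(4)=-883, f(5)=2681, f(6)=-8011, f(7)=24065, f(8)=-72163, f(9)=216521, f(10)=-649531, f(11)=1948625, f(12)=-5845843, f(13)=17537561, f(14)=-52612651, f(15)=157837985, f(16)=-473513923, f(17)=1420541801; answer 1420541801
Part 2: B1 = 1420541801; d = 22; cross terms: (13*9 - 31*-31)=1078, (31*22 - -26*9)=916, (-26*-31 - 13*22)=520; twice the area = |2514| = 2514; area = 1257; answer 1257
Part 3: B2 = 1257; threaded value p + q = 1258; c = 21; a(3) = -2*(45) - 3*(2) + 2*(21) = -54; iterating: a(3)=-54, a(4)=-23, a(5)=298, a(6)=-635, a(7)=330, a(8)=1841, a(9)=-5942, a(10)=7021, a(11)=7466, a(12)=-47879, a(13)=87402, a(14)=-16235; answer -16235

-16235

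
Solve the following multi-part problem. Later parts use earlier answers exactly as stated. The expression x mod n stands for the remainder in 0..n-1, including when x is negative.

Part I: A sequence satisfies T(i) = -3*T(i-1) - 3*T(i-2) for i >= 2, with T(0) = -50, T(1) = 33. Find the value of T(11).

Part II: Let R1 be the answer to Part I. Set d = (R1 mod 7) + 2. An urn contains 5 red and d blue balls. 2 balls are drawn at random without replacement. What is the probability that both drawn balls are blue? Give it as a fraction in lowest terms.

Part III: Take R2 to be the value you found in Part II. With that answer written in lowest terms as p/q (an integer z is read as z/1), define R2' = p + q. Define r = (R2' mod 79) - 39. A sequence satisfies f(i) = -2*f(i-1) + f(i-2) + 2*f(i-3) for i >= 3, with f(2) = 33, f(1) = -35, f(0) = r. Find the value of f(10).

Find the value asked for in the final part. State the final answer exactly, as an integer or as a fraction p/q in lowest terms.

Part I: T(2) = -3*(33) - 3*(-50) = 51; iterating: T(2)=51, T(3)=-252, T(4)=603, T(5)=-1053, T(6)=1350, T(7)=-891, T(8)=-1377, T(9)=6804, T(10)=-16281, T(11)=28431; answer 28431
Part II: R1 = 28431; d = 6; total draws C(11,2) = 55; favorable C(6,2) = 15; P = 3/11; answer 3/11
Part III: R2 = 3/11; threaded value p + q = 14; r = -25; f(3) = -2*(33) + 1*(-35) + 2*(-25) = -151; iterating: f(3)=-151, f(4)=265, f(5)=-615, f(6)=1193, f(7)=-2471, f(8)=4905, f(9)=-9895, f(10)=19753; answer 19753

19753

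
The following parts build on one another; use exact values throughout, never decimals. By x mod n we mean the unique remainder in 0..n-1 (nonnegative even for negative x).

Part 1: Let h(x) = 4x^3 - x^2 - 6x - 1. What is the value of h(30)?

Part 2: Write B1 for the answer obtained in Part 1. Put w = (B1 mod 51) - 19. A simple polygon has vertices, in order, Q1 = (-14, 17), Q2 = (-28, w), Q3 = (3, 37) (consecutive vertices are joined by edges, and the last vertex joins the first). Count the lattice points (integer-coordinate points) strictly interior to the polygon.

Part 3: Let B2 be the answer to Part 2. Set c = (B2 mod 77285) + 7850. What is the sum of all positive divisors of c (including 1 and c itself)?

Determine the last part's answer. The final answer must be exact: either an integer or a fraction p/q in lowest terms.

7880

Part 1: 4*(30)^3 - 1*(30)^2 - 6*(30)^1 - 1 = (108000) + (-900) + (-180) + (-1) = 106919; answer 106919
Part 2: B1 = 106919; w = 4; cross terms: (-14*4 - -28*17)=420, (-28*37 - 3*4)=-1048, (3*17 - -14*37)=569; twice the area = |-59| = 59; area = 59/2; boundary points = 1 + 1 + 1 = 3; strictly interior points = area - boundary/2 + 1 = 29; answer 29
Part 3: B2 = 29; c = 7879; 7879 is prime, so its only divisors are 1 and 7879; sigma = 1 + 7879 = 7880; answer 7880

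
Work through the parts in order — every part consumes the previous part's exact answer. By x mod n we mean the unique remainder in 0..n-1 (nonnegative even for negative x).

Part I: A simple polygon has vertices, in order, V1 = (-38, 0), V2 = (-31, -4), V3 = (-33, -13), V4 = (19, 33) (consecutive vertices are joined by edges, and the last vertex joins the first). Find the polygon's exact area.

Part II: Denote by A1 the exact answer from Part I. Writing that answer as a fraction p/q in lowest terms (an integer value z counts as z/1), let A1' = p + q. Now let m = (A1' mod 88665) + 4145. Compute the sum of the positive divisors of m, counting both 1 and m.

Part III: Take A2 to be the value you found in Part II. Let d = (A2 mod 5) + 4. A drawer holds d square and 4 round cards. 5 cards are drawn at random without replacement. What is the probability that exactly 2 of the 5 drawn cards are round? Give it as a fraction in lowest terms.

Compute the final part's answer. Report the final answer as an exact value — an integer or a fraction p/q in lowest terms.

10/21

Part I: cross terms: (-38*-4 - -31*0)=152, (-31*-13 - -33*-4)=271, (-33*33 - 19*-13)=-842, (19*0 - -38*33)=1254; twice the area = |835| = 835; area = 835/2; answer 835/2
Part II: A1 = 835/2; threaded value p + q = 837; m = 4982; 4982 = 2 * 47 * 53; sigma = (1 + 2) * (1 + 47) * (1 + 53) = 3 * 48 * 54 = 7776; answer 7776
Part III: A2 = 7776; d = 5; total draws C(9,5) = 126; favorable C(4,2)*C(5,3) = 60; P = 10/21; answer 10/21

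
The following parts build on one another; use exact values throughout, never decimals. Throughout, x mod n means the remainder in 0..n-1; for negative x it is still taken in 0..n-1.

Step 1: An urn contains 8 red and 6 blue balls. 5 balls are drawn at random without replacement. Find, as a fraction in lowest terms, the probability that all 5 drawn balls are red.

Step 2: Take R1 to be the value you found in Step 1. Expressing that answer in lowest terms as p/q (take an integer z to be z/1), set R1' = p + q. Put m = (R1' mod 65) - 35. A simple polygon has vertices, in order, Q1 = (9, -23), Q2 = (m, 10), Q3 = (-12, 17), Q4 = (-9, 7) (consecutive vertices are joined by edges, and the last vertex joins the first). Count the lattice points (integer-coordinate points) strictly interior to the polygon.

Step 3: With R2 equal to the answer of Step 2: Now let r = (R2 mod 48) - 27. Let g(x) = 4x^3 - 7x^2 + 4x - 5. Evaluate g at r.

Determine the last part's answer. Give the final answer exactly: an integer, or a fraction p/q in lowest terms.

-83948

Step 1: total draws C(14,5) = 2002; favorable C(8,5) = 56; P = 4/143; answer 4/143
Step 2: R1 = 4/143; threaded value p + q = 147; m = -18; cross terms: (9*10 - -18*-23)=-324, (-18*17 - -12*10)=-186, (-12*7 - -9*17)=69, (-9*-23 - 9*7)=144; twice the area = |-297| = 297; area = 297/2; boundary points = 3 + 1 + 1 + 6 = 11; strictly interior points = area - boundary/2 + 1 = 144; answer 144
Step 3: R2 = 144; r = -27; 4*(-27)^3 - 7*(-27)^2 + 4*(-27)^1 - 5 = (-78732) + (-5103) + (-108) + (-5) = -83948; answer -83948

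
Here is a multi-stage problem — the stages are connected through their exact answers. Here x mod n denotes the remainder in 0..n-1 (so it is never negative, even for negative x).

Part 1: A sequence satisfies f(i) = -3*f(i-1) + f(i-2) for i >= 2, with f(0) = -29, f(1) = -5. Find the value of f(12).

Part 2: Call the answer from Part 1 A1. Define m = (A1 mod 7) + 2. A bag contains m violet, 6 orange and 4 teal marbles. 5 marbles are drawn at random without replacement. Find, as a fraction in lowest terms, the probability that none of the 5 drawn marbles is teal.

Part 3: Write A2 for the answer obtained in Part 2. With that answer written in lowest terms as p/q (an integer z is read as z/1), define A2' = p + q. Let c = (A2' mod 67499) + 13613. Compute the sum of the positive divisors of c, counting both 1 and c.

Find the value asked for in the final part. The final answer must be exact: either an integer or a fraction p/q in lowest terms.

Part 1: f(2) = -3*(-5) + 1*(-29) = -14; iterating: f(2)=-14, f(3)=37, f(4)=-125, f(5)=412, f(6)=-1361, f(7)=4495, f(8)=-14846, f(9)=49033, f(10)=-161945, f(11)=534868, f(12)=-1766549; answer -1766549
Part 2: A1 = -1766549; m = 8; total draws C(18,5) = 8568; favorable C(14,5) = 2002; P = 143/612; answer 143/612
Part 3: A2 = 143/612; threaded value p + q = 755; c = 14368; 14368 = 2^5 * 449; sigma = (1 + 2 + 4 + 8 + 16 + 32) * (1 + 449) = 63 * 450 = 28350; answer 28350

28350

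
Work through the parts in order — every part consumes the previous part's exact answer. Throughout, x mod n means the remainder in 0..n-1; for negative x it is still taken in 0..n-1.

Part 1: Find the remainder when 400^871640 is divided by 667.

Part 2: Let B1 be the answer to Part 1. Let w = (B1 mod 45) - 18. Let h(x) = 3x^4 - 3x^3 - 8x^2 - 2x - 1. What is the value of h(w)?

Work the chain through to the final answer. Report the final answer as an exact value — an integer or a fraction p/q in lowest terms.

263023

Part 1: squarings mod 667: 400^1=400, 400^2=587, 400^4=397, 400^8=197, 400^16=123, 400^32=455, 400^64=255, 400^128=326, 400^256=223, 400^512=371, 400^1024=239, 400^2048=426, 400^4096=52, 400^8192=36, 400^16384=629, 400^32768=110, 400^65536=94, 400^131072=165, 400^262144=545, 400^524288=210; 400^871640 = 400^8 * 400^16 * 400^64 * 400^128 * 400^1024 * 400^2048 * 400^16384 * 400^65536 * 400^262144 * 400^524288 = 1 (mod 667); answer 1
Part 2: B1 = 1; w = -17; 3*(-17)^4 - 3*(-17)^3 - 8*(-17)^2 - 2*(-17)^1 - 1 = (250563) + (14739) + (-2312) + (34) + (-1) = 263023; answer 263023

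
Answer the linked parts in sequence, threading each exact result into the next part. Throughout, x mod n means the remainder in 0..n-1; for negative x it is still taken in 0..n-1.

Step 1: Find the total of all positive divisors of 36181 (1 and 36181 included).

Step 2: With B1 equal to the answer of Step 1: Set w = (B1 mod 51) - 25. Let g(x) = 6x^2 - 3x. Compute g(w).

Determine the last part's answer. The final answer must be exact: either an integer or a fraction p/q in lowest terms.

459

Step 1: 36181 = 97 * 373; sigma = (1 + 97) * (1 + 373) = 98 * 374 = 36652; answer 36652
Step 2: B1 = 36652; w = 9; 6*(9)^2 - 3*(9)^1 = (486) + (-27) = 459; answer 459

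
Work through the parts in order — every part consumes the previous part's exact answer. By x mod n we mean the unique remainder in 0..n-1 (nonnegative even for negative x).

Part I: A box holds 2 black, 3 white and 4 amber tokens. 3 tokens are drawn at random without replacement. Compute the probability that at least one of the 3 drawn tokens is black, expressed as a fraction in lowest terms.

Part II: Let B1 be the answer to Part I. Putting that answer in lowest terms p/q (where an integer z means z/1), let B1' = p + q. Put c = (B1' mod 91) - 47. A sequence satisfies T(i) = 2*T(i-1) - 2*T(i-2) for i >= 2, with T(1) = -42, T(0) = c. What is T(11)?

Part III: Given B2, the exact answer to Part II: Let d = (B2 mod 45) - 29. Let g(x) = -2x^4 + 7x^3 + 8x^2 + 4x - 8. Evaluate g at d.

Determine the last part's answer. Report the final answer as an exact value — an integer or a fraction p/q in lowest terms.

Part I: total draws C(9,3) = 84; complement C(7,3) = 35; favorable 84 - 35 = 49; P = 7/12; answer 7/12
Part II: B1 = 7/12; threaded value p + q = 19; c = -28; T(2) = 2*(-42) - 2*(-28) = -28; iterating: T(2)=-28, T(3)=28, T(4)=112, T(5)=168, T(6)=112, T(7)=-112, T(8)=-448, T(9)=-672, T(10)=-448, T(11)=448; answer 448
Part III: B2 = 448; d = 14; -2*(14)^4 + 7*(14)^3 + 8*(14)^2 + 4*(14)^1 - 8 = (-76832) + (19208) + (1568) + (56) + (-8) = -56008; answer -56008

-56008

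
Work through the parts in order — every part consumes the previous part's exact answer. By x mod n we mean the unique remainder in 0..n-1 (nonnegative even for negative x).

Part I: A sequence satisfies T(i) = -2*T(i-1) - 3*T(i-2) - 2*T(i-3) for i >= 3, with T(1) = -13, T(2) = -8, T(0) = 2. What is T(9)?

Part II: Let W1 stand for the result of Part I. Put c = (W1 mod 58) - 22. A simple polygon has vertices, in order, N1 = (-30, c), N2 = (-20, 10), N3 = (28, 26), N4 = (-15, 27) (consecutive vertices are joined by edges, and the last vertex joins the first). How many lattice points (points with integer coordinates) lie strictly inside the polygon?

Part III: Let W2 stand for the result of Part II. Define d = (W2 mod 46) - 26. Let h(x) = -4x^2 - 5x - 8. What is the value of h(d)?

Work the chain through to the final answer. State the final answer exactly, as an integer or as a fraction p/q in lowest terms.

-2009

Part I: T(3) = -2*(-8) - 3*(-13) - 2*(2) = 51; iterating: T(3)=51, T(4)=-52, T(5)=-33, T(6)=120, T(7)=-37, T(8)=-220, T(9)=311; answer 311
Part II: W1 = 311; c = -1; cross terms: (-30*10 - -20*-1)=-320, (-20*26 - 28*10)=-800, (28*27 - -15*26)=1146, (-15*-1 - -30*27)=825; twice the area = |851| = 851; area = 851/2; boundary points = 1 + 16 + 1 + 1 = 19; strictly interior points = area - boundary/2 + 1 = 417; answer 417
Part III: W2 = 417; d = -23; -4*(-23)^2 - 5*(-23)^1 - 8 = (-2116) + (115) + (-8) = -2009; answer -2009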